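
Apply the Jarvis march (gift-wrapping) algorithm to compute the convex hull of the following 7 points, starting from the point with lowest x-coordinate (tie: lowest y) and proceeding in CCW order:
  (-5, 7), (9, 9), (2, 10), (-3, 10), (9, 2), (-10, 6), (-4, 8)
Hull (CCW) = [(-10, 6), (9, 2), (9, 9), (2, 10), (-3, 10)]

Jarvis march: at each step, from the current hull vertex p, select the next vertex q as the point such that every other point lies strictly to the left of (or on) the directed line p → q. (Equivalently: for every other point r, the cross product (q − p) × (r − p) ≥ 0.)
Starting point (lowest x, tie lowest y): (-10, 6). Wrap until returning to start. Resulting hull: (-10, 6), (9, 2), (9, 9), (2, 10), (-3, 10).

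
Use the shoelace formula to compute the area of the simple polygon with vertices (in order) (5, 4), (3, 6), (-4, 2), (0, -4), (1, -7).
Area = 107/2

Shoelace formula: Area = (1/2) |Σ_i (x_i · y_{i+1} − x_{i+1} · y_i)| (indices mod n). Compute each cross term:
  (5)(6) − (3)(4) = 18
  (3)(2) − (-4)(6) = 30
  (-4)(-4) − (0)(2) = 16
  (0)(-7) − (1)(-4) = 4
  (1)(4) − (5)(-7) = 39
Sum = 107, so (signed) Area = 107/2 = 107/2, |Area| = 107/2.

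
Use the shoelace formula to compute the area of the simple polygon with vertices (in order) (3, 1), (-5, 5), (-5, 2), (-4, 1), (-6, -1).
Area = 45/2

Shoelace formula: Area = (1/2) |Σ_i (x_i · y_{i+1} − x_{i+1} · y_i)| (indices mod n). Compute each cross term:
  (3)(5) − (-5)(1) = 20
  (-5)(2) − (-5)(5) = 15
  (-5)(1) − (-4)(2) = 3
  (-4)(-1) − (-6)(1) = 10
  (-6)(1) − (3)(-1) = -3
Sum = 45, so (signed) Area = 45/2 = 45/2, |Area| = 45/2.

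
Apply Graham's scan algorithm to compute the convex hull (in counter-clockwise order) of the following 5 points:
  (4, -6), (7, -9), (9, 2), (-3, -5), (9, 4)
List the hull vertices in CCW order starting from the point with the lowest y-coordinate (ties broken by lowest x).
Hull (CCW) = [(7, -9), (9, 2), (9, 4), (-3, -5)]

Graham scan procedure:
  1. Find the pivot p₀ = point with lowest y (tie → lowest x): (7, -9).
  2. Sort the remaining points by polar angle around p₀.
  3. Walk through sorted points, maintaining a stack; pop the top while the last three entries make a non-left turn (cross product ≤ 0).
  4. Final stack is the convex hull in CCW order: (7, -9), (9, 2), (9, 4), (-3, -5).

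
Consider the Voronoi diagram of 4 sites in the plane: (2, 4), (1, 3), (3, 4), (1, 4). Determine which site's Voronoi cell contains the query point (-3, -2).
Nearest site = (1, 3)

The Voronoi cell of site s contains exactly those query points closer to s than to any other site. Compute squared distances from q = (-3, -2) to each site:
  (1 − -3)² + (3 − -2)² = 41
  (1 − -3)² + (4 − -2)² = 52
  (2 − -3)² + (4 − -2)² = 61
  (3 − -3)² + (4 − -2)² = 72
Minimum is attained by (1, 3), so q lies in its Voronoi cell.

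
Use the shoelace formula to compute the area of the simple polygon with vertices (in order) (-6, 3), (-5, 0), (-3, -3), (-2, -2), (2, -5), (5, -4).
Area = 26

Shoelace formula: Area = (1/2) |Σ_i (x_i · y_{i+1} − x_{i+1} · y_i)| (indices mod n). Compute each cross term:
  (-6)(0) − (-5)(3) = 15
  (-5)(-3) − (-3)(0) = 15
  (-3)(-2) − (-2)(-3) = 0
  (-2)(-5) − (2)(-2) = 14
  (2)(-4) − (5)(-5) = 17
  (5)(3) − (-6)(-4) = -9
Sum = 52, so (signed) Area = 52/2 = 26, |Area| = 26.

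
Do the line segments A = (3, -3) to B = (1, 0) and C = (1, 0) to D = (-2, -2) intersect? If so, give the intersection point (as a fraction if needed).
Yes; intersection at (1, 0) (t = 1 on AB, s = 0 on CD)

Parametrize AB as A + t(B − A) = (3 + -2 t, -3 + 3 t) and CD as C + s(D − C) = (1 + -3 s, 0 + -2 s). Solve the linear system for (t, s). Determinant = -13 ≠ 0, so a unique intersection of the containing lines exists. Solution: t = 1, s = 0 — both in [0, 1], so the segments cross. Intersection point: (1, 0).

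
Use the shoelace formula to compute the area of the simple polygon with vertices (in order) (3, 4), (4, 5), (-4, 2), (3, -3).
Area = 27

Shoelace formula: Area = (1/2) |Σ_i (x_i · y_{i+1} − x_{i+1} · y_i)| (indices mod n). Compute each cross term:
  (3)(5) − (4)(4) = -1
  (4)(2) − (-4)(5) = 28
  (-4)(-3) − (3)(2) = 6
  (3)(4) − (3)(-3) = 21
Sum = 54, so (signed) Area = 54/2 = 27, |Area| = 27.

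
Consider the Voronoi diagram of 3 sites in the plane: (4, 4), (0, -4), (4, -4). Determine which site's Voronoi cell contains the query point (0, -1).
Nearest site = (0, -4)

The Voronoi cell of site s contains exactly those query points closer to s than to any other site. Compute squared distances from q = (0, -1) to each site:
  (0 − 0)² + (-4 − -1)² = 9
  (4 − 0)² + (-4 − -1)² = 25
  (4 − 0)² + (4 − -1)² = 41
Minimum is attained by (0, -4), so q lies in its Voronoi cell.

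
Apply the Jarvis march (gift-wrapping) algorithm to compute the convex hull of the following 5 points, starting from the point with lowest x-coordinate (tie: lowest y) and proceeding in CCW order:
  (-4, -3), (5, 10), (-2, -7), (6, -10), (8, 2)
Hull (CCW) = [(-4, -3), (-2, -7), (6, -10), (8, 2), (5, 10)]

Jarvis march: at each step, from the current hull vertex p, select the next vertex q as the point such that every other point lies strictly to the left of (or on) the directed line p → q. (Equivalently: for every other point r, the cross product (q − p) × (r − p) ≥ 0.)
Starting point (lowest x, tie lowest y): (-4, -3). Wrap until returning to start. Resulting hull: (-4, -3), (-2, -7), (6, -10), (8, 2), (5, 10).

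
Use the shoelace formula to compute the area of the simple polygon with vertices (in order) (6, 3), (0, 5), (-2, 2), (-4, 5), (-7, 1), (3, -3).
Area = 57

Shoelace formula: Area = (1/2) |Σ_i (x_i · y_{i+1} − x_{i+1} · y_i)| (indices mod n). Compute each cross term:
  (6)(5) − (0)(3) = 30
  (0)(2) − (-2)(5) = 10
  (-2)(5) − (-4)(2) = -2
  (-4)(1) − (-7)(5) = 31
  (-7)(-3) − (3)(1) = 18
  (3)(3) − (6)(-3) = 27
Sum = 114, so (signed) Area = 114/2 = 57, |Area| = 57.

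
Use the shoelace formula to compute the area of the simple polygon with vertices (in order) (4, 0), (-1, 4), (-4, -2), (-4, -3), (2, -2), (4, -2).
Area = 32

Shoelace formula: Area = (1/2) |Σ_i (x_i · y_{i+1} − x_{i+1} · y_i)| (indices mod n). Compute each cross term:
  (4)(4) − (-1)(0) = 16
  (-1)(-2) − (-4)(4) = 18
  (-4)(-3) − (-4)(-2) = 4
  (-4)(-2) − (2)(-3) = 14
  (2)(-2) − (4)(-2) = 4
  (4)(0) − (4)(-2) = 8
Sum = 64, so (signed) Area = 64/2 = 32, |Area| = 32.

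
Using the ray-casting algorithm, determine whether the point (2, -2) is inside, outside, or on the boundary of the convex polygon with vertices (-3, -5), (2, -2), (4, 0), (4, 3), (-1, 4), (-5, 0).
The point (2, -2) lies on the polygon boundary

Boundary check: the query satisfies the collinearity and bounding-box conditions for some polygon edge, so it lies exactly on the boundary.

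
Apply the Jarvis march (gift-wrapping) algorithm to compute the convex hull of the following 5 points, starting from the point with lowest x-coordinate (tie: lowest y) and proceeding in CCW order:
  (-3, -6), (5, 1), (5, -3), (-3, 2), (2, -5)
Hull (CCW) = [(-3, -6), (2, -5), (5, -3), (5, 1), (-3, 2)]

Jarvis march: at each step, from the current hull vertex p, select the next vertex q as the point such that every other point lies strictly to the left of (or on) the directed line p → q. (Equivalently: for every other point r, the cross product (q − p) × (r − p) ≥ 0.)
Starting point (lowest x, tie lowest y): (-3, -6). Wrap until returning to start. Resulting hull: (-3, -6), (2, -5), (5, -3), (5, 1), (-3, 2).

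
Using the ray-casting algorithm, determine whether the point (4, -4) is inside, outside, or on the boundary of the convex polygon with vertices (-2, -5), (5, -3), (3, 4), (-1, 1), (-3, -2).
The point (4, -4) lies strictly outside the polygon

Cast a horizontal ray to the right from the query point and count how many polygon edges it crosses (each edge strictly once or zero times, handled with the usual half-open convention). 
Parity of crossings → even ⇒ outside.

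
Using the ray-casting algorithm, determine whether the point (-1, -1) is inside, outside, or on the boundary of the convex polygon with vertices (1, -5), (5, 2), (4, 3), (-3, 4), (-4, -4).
The point (-1, -1) lies strictly inside the polygon

Cast a horizontal ray to the right from the query point and count how many polygon edges it crosses (each edge strictly once or zero times, handled with the usual half-open convention). 
Parity of crossings → odd ⇒ inside.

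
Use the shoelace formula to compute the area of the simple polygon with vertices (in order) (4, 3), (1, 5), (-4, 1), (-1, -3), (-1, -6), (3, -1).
Area = 43

Shoelace formula: Area = (1/2) |Σ_i (x_i · y_{i+1} − x_{i+1} · y_i)| (indices mod n). Compute each cross term:
  (4)(5) − (1)(3) = 17
  (1)(1) − (-4)(5) = 21
  (-4)(-3) − (-1)(1) = 13
  (-1)(-6) − (-1)(-3) = 3
  (-1)(-1) − (3)(-6) = 19
  (3)(3) − (4)(-1) = 13
Sum = 86, so (signed) Area = 86/2 = 43, |Area| = 43.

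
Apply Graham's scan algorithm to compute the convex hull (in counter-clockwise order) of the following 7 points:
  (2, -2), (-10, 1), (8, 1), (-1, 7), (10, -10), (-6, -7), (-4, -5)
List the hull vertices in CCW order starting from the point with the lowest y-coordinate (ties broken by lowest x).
Hull (CCW) = [(10, -10), (8, 1), (-1, 7), (-10, 1), (-6, -7)]

Graham scan procedure:
  1. Find the pivot p₀ = point with lowest y (tie → lowest x): (10, -10).
  2. Sort the remaining points by polar angle around p₀.
  3. Walk through sorted points, maintaining a stack; pop the top while the last three entries make a non-left turn (cross product ≤ 0).
  4. Final stack is the convex hull in CCW order: (10, -10), (8, 1), (-1, 7), (-10, 1), (-6, -7).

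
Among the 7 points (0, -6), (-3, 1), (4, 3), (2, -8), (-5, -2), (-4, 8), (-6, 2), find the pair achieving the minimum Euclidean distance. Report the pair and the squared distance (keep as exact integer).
Pair = ((0, -6), (2, -8)); squared distance = 8

Compute all C(7, 2) = 21 pairwise squared distances (x_i − x_j)² + (y_i − y_j)². The minimum is 8, attained by the pair ((0, -6), (2, -8)).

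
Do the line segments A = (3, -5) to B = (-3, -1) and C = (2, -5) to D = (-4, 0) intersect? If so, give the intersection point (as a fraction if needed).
Yes; intersection at (-2, -5/3) (t = 5/6 on AB, s = 2/3 on CD)

Parametrize AB as A + t(B − A) = (3 + -6 t, -5 + 4 t) and CD as C + s(D − C) = (2 + -6 s, -5 + 5 s). Solve the linear system for (t, s). Determinant = 6 ≠ 0, so a unique intersection of the containing lines exists. Solution: t = 5/6, s = 2/3 — both in [0, 1], so the segments cross. Intersection point: (-2, -5/3).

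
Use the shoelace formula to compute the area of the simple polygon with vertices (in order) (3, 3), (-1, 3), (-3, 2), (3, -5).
Area = 26

Shoelace formula: Area = (1/2) |Σ_i (x_i · y_{i+1} − x_{i+1} · y_i)| (indices mod n). Compute each cross term:
  (3)(3) − (-1)(3) = 12
  (-1)(2) − (-3)(3) = 7
  (-3)(-5) − (3)(2) = 9
  (3)(3) − (3)(-5) = 24
Sum = 52, so (signed) Area = 52/2 = 26, |Area| = 26.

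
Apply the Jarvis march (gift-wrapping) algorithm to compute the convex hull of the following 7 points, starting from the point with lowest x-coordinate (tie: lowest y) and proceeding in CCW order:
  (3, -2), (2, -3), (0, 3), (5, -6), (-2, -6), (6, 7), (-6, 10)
Hull (CCW) = [(-6, 10), (-2, -6), (5, -6), (6, 7)]

Jarvis march: at each step, from the current hull vertex p, select the next vertex q as the point such that every other point lies strictly to the left of (or on) the directed line p → q. (Equivalently: for every other point r, the cross product (q − p) × (r − p) ≥ 0.)
Starting point (lowest x, tie lowest y): (-6, 10). Wrap until returning to start. Resulting hull: (-6, 10), (-2, -6), (5, -6), (6, 7).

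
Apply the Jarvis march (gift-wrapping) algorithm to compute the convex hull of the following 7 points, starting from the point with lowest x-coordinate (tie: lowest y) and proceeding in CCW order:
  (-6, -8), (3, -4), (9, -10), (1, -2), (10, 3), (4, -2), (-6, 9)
Hull (CCW) = [(-6, -8), (9, -10), (10, 3), (-6, 9)]

Jarvis march: at each step, from the current hull vertex p, select the next vertex q as the point such that every other point lies strictly to the left of (or on) the directed line p → q. (Equivalently: for every other point r, the cross product (q − p) × (r − p) ≥ 0.)
Starting point (lowest x, tie lowest y): (-6, -8). Wrap until returning to start. Resulting hull: (-6, -8), (9, -10), (10, 3), (-6, 9).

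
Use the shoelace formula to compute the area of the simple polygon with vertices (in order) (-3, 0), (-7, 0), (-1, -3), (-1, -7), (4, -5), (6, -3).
Area = 67/2

Shoelace formula: Area = (1/2) |Σ_i (x_i · y_{i+1} − x_{i+1} · y_i)| (indices mod n). Compute each cross term:
  (-3)(0) − (-7)(0) = 0
  (-7)(-3) − (-1)(0) = 21
  (-1)(-7) − (-1)(-3) = 4
  (-1)(-5) − (4)(-7) = 33
  (4)(-3) − (6)(-5) = 18
  (6)(0) − (-3)(-3) = -9
Sum = 67, so (signed) Area = 67/2 = 67/2, |Area| = 67/2.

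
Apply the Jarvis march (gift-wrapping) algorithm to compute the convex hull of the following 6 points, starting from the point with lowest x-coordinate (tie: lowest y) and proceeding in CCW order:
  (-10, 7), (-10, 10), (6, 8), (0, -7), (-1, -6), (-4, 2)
Hull (CCW) = [(-10, 7), (-1, -6), (0, -7), (6, 8), (-10, 10)]

Jarvis march: at each step, from the current hull vertex p, select the next vertex q as the point such that every other point lies strictly to the left of (or on) the directed line p → q. (Equivalently: for every other point r, the cross product (q − p) × (r − p) ≥ 0.)
Starting point (lowest x, tie lowest y): (-10, 7). Wrap until returning to start. Resulting hull: (-10, 7), (-1, -6), (0, -7), (6, 8), (-10, 10).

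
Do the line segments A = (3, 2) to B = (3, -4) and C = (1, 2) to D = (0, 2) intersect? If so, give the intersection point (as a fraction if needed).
No (intersection of containing lines falls outside at least one segment)

Parametrize and solve: t = 0, s = -2. At least one of these is outside [0, 1], so the segments do not intersect.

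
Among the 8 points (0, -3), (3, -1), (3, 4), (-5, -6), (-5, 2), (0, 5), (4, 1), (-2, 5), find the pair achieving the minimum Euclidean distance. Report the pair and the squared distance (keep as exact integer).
Pair = ((0, 5), (-2, 5)); squared distance = 4

Compute all C(8, 2) = 28 pairwise squared distances (x_i − x_j)² + (y_i − y_j)². The minimum is 4, attained by the pair ((0, 5), (-2, 5)).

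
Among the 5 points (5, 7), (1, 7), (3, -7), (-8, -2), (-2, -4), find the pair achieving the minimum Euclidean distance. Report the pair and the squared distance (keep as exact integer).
Pair = ((5, 7), (1, 7)); squared distance = 16

Compute all C(5, 2) = 10 pairwise squared distances (x_i − x_j)² + (y_i − y_j)². The minimum is 16, attained by the pair ((5, 7), (1, 7)).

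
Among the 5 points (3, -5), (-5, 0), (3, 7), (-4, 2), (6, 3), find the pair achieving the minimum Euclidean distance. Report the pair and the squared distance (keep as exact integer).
Pair = ((-5, 0), (-4, 2)); squared distance = 5

Compute all C(5, 2) = 10 pairwise squared distances (x_i − x_j)² + (y_i − y_j)². The minimum is 5, attained by the pair ((-5, 0), (-4, 2)).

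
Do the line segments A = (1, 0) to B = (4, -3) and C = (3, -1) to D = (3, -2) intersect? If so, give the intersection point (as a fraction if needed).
Yes; intersection at (3, -2) (t = 2/3 on AB, s = 1 on CD)

Parametrize AB as A + t(B − A) = (1 + 3 t, 0 + -3 t) and CD as C + s(D − C) = (3 + 0 s, -1 + -1 s). Solve the linear system for (t, s). Determinant = 3 ≠ 0, so a unique intersection of the containing lines exists. Solution: t = 2/3, s = 1 — both in [0, 1], so the segments cross. Intersection point: (3, -2).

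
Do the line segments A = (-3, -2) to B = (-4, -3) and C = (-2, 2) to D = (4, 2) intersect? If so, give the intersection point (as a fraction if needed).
No (intersection of containing lines falls outside at least one segment)

Parametrize and solve: t = -4, s = 1/2. At least one of these is outside [0, 1], so the segments do not intersect.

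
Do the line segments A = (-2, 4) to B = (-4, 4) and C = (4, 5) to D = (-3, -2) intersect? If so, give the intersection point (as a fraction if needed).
No (intersection of containing lines falls outside at least one segment)

Parametrize and solve: t = -5/2, s = 1/7. At least one of these is outside [0, 1], so the segments do not intersect.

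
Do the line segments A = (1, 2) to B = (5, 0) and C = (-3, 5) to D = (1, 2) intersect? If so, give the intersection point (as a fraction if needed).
Yes; intersection at (1, 2) (t = 0 on AB, s = 1 on CD)

Parametrize AB as A + t(B − A) = (1 + 4 t, 2 + -2 t) and CD as C + s(D − C) = (-3 + 4 s, 5 + -3 s). Solve the linear system for (t, s). Determinant = 4 ≠ 0, so a unique intersection of the containing lines exists. Solution: t = 0, s = 1 — both in [0, 1], so the segments cross. Intersection point: (1, 2).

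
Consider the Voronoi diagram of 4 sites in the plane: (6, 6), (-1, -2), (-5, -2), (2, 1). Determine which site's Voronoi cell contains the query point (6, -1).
Nearest site = (2, 1)

The Voronoi cell of site s contains exactly those query points closer to s than to any other site. Compute squared distances from q = (6, -1) to each site:
  (2 − 6)² + (1 − -1)² = 20
  (6 − 6)² + (6 − -1)² = 49
  (-1 − 6)² + (-2 − -1)² = 50
  (-5 − 6)² + (-2 − -1)² = 122
Minimum is attained by (2, 1), so q lies in its Voronoi cell.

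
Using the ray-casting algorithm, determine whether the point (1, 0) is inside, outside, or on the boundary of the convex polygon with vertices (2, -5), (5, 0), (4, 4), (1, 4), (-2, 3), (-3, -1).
The point (1, 0) lies strictly inside the polygon

Cast a horizontal ray to the right from the query point and count how many polygon edges it crosses (each edge strictly once or zero times, handled with the usual half-open convention). 
Parity of crossings → odd ⇒ inside.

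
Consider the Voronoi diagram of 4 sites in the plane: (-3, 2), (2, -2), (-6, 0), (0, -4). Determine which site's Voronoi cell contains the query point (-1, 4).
Nearest site = (-3, 2)

The Voronoi cell of site s contains exactly those query points closer to s than to any other site. Compute squared distances from q = (-1, 4) to each site:
  (-3 − -1)² + (2 − 4)² = 8
  (-6 − -1)² + (0 − 4)² = 41
  (2 − -1)² + (-2 − 4)² = 45
  (0 − -1)² + (-4 − 4)² = 65
Minimum is attained by (-3, 2), so q lies in its Voronoi cell.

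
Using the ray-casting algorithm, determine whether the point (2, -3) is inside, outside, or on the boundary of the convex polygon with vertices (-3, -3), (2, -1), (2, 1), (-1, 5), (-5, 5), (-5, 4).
The point (2, -3) lies strictly outside the polygon

Cast a horizontal ray to the right from the query point and count how many polygon edges it crosses (each edge strictly once or zero times, handled with the usual half-open convention). 
Parity of crossings → even ⇒ outside.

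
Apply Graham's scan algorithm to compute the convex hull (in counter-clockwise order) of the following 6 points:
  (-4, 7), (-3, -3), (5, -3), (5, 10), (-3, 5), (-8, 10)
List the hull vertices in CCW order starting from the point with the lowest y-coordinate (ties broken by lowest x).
Hull (CCW) = [(-3, -3), (5, -3), (5, 10), (-8, 10)]

Graham scan procedure:
  1. Find the pivot p₀ = point with lowest y (tie → lowest x): (-3, -3).
  2. Sort the remaining points by polar angle around p₀.
  3. Walk through sorted points, maintaining a stack; pop the top while the last three entries make a non-left turn (cross product ≤ 0).
  4. Final stack is the convex hull in CCW order: (-3, -3), (5, -3), (5, 10), (-8, 10).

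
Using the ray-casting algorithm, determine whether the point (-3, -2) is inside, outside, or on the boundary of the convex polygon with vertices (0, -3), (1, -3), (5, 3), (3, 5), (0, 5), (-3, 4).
The point (-3, -2) lies strictly outside the polygon

Cast a horizontal ray to the right from the query point and count how many polygon edges it crosses (each edge strictly once or zero times, handled with the usual half-open convention). 
Parity of crossings → even ⇒ outside.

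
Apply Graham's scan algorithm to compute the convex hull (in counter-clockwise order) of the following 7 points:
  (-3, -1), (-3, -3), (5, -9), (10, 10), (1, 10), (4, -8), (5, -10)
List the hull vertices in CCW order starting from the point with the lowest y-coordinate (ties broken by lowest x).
Hull (CCW) = [(5, -10), (10, 10), (1, 10), (-3, -1), (-3, -3)]

Graham scan procedure:
  1. Find the pivot p₀ = point with lowest y (tie → lowest x): (5, -10).
  2. Sort the remaining points by polar angle around p₀.
  3. Walk through sorted points, maintaining a stack; pop the top while the last three entries make a non-left turn (cross product ≤ 0).
  4. Final stack is the convex hull in CCW order: (5, -10), (10, 10), (1, 10), (-3, -1), (-3, -3).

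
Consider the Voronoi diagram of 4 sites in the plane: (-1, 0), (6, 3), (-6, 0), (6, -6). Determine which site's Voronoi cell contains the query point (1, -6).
Nearest site = (6, -6)

The Voronoi cell of site s contains exactly those query points closer to s than to any other site. Compute squared distances from q = (1, -6) to each site:
  (6 − 1)² + (-6 − -6)² = 25
  (-1 − 1)² + (0 − -6)² = 40
  (-6 − 1)² + (0 − -6)² = 85
  (6 − 1)² + (3 − -6)² = 106
Minimum is attained by (6, -6), so q lies in its Voronoi cell.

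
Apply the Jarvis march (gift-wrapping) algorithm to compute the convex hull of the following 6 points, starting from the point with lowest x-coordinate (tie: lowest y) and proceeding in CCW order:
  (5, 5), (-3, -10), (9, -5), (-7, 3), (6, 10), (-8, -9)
Hull (CCW) = [(-8, -9), (-3, -10), (9, -5), (6, 10), (-7, 3)]

Jarvis march: at each step, from the current hull vertex p, select the next vertex q as the point such that every other point lies strictly to the left of (or on) the directed line p → q. (Equivalently: for every other point r, the cross product (q − p) × (r − p) ≥ 0.)
Starting point (lowest x, tie lowest y): (-8, -9). Wrap until returning to start. Resulting hull: (-8, -9), (-3, -10), (9, -5), (6, 10), (-7, 3).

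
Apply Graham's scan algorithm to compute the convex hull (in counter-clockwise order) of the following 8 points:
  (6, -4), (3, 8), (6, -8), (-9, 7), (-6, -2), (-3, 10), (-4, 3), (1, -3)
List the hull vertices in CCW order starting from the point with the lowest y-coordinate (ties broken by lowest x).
Hull (CCW) = [(6, -8), (6, -4), (3, 8), (-3, 10), (-9, 7), (-6, -2)]

Graham scan procedure:
  1. Find the pivot p₀ = point with lowest y (tie → lowest x): (6, -8).
  2. Sort the remaining points by polar angle around p₀.
  3. Walk through sorted points, maintaining a stack; pop the top while the last three entries make a non-left turn (cross product ≤ 0).
  4. Final stack is the convex hull in CCW order: (6, -8), (6, -4), (3, 8), (-3, 10), (-9, 7), (-6, -2).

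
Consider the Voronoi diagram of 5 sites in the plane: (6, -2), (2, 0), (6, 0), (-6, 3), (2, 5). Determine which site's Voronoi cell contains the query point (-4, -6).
Nearest site = (2, 0)

The Voronoi cell of site s contains exactly those query points closer to s than to any other site. Compute squared distances from q = (-4, -6) to each site:
  (2 − -4)² + (0 − -6)² = 72
  (-6 − -4)² + (3 − -6)² = 85
  (6 − -4)² + (-2 − -6)² = 116
  (6 − -4)² + (0 − -6)² = 136
  (2 − -4)² + (5 − -6)² = 157
Minimum is attained by (2, 0), so q lies in its Voronoi cell.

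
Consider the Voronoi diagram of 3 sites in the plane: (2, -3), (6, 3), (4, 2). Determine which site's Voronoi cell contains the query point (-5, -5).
Nearest site = (2, -3)

The Voronoi cell of site s contains exactly those query points closer to s than to any other site. Compute squared distances from q = (-5, -5) to each site:
  (2 − -5)² + (-3 − -5)² = 53
  (4 − -5)² + (2 − -5)² = 130
  (6 − -5)² + (3 − -5)² = 185
Minimum is attained by (2, -3), so q lies in its Voronoi cell.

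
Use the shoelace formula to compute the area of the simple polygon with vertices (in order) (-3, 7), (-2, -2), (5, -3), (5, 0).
Area = 43

Shoelace formula: Area = (1/2) |Σ_i (x_i · y_{i+1} − x_{i+1} · y_i)| (indices mod n). Compute each cross term:
  (-3)(-2) − (-2)(7) = 20
  (-2)(-3) − (5)(-2) = 16
  (5)(0) − (5)(-3) = 15
  (5)(7) − (-3)(0) = 35
Sum = 86, so (signed) Area = 86/2 = 43, |Area| = 43.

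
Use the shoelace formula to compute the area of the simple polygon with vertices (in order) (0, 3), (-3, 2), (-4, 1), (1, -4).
Area = 16

Shoelace formula: Area = (1/2) |Σ_i (x_i · y_{i+1} − x_{i+1} · y_i)| (indices mod n). Compute each cross term:
  (0)(2) − (-3)(3) = 9
  (-3)(1) − (-4)(2) = 5
  (-4)(-4) − (1)(1) = 15
  (1)(3) − (0)(-4) = 3
Sum = 32, so (signed) Area = 32/2 = 16, |Area| = 16.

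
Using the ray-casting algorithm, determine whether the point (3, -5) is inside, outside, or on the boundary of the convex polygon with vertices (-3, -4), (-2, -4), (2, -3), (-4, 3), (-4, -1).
The point (3, -5) lies strictly outside the polygon

Cast a horizontal ray to the right from the query point and count how many polygon edges it crosses (each edge strictly once or zero times, handled with the usual half-open convention). 
Parity of crossings → even ⇒ outside.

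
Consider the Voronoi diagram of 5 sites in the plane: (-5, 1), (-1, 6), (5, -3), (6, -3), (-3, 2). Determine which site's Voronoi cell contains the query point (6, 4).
Nearest site = (6, -3)

The Voronoi cell of site s contains exactly those query points closer to s than to any other site. Compute squared distances from q = (6, 4) to each site:
  (6 − 6)² + (-3 − 4)² = 49
  (5 − 6)² + (-3 − 4)² = 50
  (-1 − 6)² + (6 − 4)² = 53
  (-3 − 6)² + (2 − 4)² = 85
  (-5 − 6)² + (1 − 4)² = 130
Minimum is attained by (6, -3), so q lies in its Voronoi cell.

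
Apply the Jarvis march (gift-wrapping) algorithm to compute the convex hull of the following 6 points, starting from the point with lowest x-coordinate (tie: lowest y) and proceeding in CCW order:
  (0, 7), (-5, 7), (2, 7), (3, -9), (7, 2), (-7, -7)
Hull (CCW) = [(-7, -7), (3, -9), (7, 2), (2, 7), (-5, 7)]

Jarvis march: at each step, from the current hull vertex p, select the next vertex q as the point such that every other point lies strictly to the left of (or on) the directed line p → q. (Equivalently: for every other point r, the cross product (q − p) × (r − p) ≥ 0.)
Starting point (lowest x, tie lowest y): (-7, -7). Wrap until returning to start. Resulting hull: (-7, -7), (3, -9), (7, 2), (2, 7), (-5, 7).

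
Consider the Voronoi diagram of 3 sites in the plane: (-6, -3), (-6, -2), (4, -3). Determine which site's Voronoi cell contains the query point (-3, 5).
Nearest site = (-6, -2)

The Voronoi cell of site s contains exactly those query points closer to s than to any other site. Compute squared distances from q = (-3, 5) to each site:
  (-6 − -3)² + (-2 − 5)² = 58
  (-6 − -3)² + (-3 − 5)² = 73
  (4 − -3)² + (-3 − 5)² = 113
Minimum is attained by (-6, -2), so q lies in its Voronoi cell.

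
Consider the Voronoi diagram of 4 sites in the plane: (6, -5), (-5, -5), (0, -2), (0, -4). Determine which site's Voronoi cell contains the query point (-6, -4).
Nearest site = (-5, -5)

The Voronoi cell of site s contains exactly those query points closer to s than to any other site. Compute squared distances from q = (-6, -4) to each site:
  (-5 − -6)² + (-5 − -4)² = 2
  (0 − -6)² + (-4 − -4)² = 36
  (0 − -6)² + (-2 − -4)² = 40
  (6 − -6)² + (-5 − -4)² = 145
Minimum is attained by (-5, -5), so q lies in its Voronoi cell.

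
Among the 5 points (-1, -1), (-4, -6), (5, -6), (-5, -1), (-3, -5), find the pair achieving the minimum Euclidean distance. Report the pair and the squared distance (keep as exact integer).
Pair = ((-4, -6), (-3, -5)); squared distance = 2

Compute all C(5, 2) = 10 pairwise squared distances (x_i − x_j)² + (y_i − y_j)². The minimum is 2, attained by the pair ((-4, -6), (-3, -5)).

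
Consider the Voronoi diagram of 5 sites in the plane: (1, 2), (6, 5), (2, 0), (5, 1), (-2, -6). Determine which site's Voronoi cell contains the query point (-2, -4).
Nearest site = (-2, -6)

The Voronoi cell of site s contains exactly those query points closer to s than to any other site. Compute squared distances from q = (-2, -4) to each site:
  (-2 − -2)² + (-6 − -4)² = 4
  (2 − -2)² + (0 − -4)² = 32
  (1 − -2)² + (2 − -4)² = 45
  (5 − -2)² + (1 − -4)² = 74
  (6 − -2)² + (5 − -4)² = 145
Minimum is attained by (-2, -6), so q lies in its Voronoi cell.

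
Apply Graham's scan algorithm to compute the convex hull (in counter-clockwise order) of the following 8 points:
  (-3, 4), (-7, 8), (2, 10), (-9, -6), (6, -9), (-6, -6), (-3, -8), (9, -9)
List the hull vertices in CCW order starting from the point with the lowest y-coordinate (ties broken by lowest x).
Hull (CCW) = [(6, -9), (9, -9), (2, 10), (-7, 8), (-9, -6), (-3, -8)]

Graham scan procedure:
  1. Find the pivot p₀ = point with lowest y (tie → lowest x): (6, -9).
  2. Sort the remaining points by polar angle around p₀.
  3. Walk through sorted points, maintaining a stack; pop the top while the last three entries make a non-left turn (cross product ≤ 0).
  4. Final stack is the convex hull in CCW order: (6, -9), (9, -9), (2, 10), (-7, 8), (-9, -6), (-3, -8).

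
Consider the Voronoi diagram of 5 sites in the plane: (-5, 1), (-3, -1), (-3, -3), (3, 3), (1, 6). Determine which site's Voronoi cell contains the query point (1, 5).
Nearest site = (1, 6)

The Voronoi cell of site s contains exactly those query points closer to s than to any other site. Compute squared distances from q = (1, 5) to each site:
  (1 − 1)² + (6 − 5)² = 1
  (3 − 1)² + (3 − 5)² = 8
  (-5 − 1)² + (1 − 5)² = 52
  (-3 − 1)² + (-1 − 5)² = 52
  (-3 − 1)² + (-3 − 5)² = 80
Minimum is attained by (1, 6), so q lies in its Voronoi cell.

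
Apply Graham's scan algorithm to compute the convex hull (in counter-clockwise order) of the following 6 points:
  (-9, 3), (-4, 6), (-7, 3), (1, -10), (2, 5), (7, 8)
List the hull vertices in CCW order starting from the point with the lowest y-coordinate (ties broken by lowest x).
Hull (CCW) = [(1, -10), (7, 8), (-4, 6), (-9, 3)]

Graham scan procedure:
  1. Find the pivot p₀ = point with lowest y (tie → lowest x): (1, -10).
  2. Sort the remaining points by polar angle around p₀.
  3. Walk through sorted points, maintaining a stack; pop the top while the last three entries make a non-left turn (cross product ≤ 0).
  4. Final stack is the convex hull in CCW order: (1, -10), (7, 8), (-4, 6), (-9, 3).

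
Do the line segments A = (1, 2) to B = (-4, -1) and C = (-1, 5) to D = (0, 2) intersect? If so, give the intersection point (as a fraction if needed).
No (intersection of containing lines falls outside at least one segment)

Parametrize and solve: t = 1/6, s = 7/6. At least one of these is outside [0, 1], so the segments do not intersect.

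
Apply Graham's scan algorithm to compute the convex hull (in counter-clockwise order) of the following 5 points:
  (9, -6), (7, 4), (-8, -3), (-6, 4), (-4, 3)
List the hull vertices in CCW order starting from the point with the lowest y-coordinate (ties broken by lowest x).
Hull (CCW) = [(9, -6), (7, 4), (-6, 4), (-8, -3)]

Graham scan procedure:
  1. Find the pivot p₀ = point with lowest y (tie → lowest x): (9, -6).
  2. Sort the remaining points by polar angle around p₀.
  3. Walk through sorted points, maintaining a stack; pop the top while the last three entries make a non-left turn (cross product ≤ 0).
  4. Final stack is the convex hull in CCW order: (9, -6), (7, 4), (-6, 4), (-8, -3).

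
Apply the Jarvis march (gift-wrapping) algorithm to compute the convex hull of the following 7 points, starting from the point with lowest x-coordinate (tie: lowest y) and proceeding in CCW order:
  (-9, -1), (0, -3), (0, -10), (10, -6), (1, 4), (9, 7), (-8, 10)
Hull (CCW) = [(-9, -1), (0, -10), (10, -6), (9, 7), (-8, 10)]

Jarvis march: at each step, from the current hull vertex p, select the next vertex q as the point such that every other point lies strictly to the left of (or on) the directed line p → q. (Equivalently: for every other point r, the cross product (q − p) × (r − p) ≥ 0.)
Starting point (lowest x, tie lowest y): (-9, -1). Wrap until returning to start. Resulting hull: (-9, -1), (0, -10), (10, -6), (9, 7), (-8, 10).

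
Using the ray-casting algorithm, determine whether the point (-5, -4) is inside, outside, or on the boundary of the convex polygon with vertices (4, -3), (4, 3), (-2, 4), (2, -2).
The point (-5, -4) lies strictly outside the polygon

Cast a horizontal ray to the right from the query point and count how many polygon edges it crosses (each edge strictly once or zero times, handled with the usual half-open convention). 
Parity of crossings → even ⇒ outside.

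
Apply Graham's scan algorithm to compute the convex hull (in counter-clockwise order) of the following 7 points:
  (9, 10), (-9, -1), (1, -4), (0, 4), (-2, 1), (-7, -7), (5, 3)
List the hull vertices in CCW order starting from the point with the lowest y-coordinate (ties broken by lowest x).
Hull (CCW) = [(-7, -7), (1, -4), (9, 10), (-9, -1)]

Graham scan procedure:
  1. Find the pivot p₀ = point with lowest y (tie → lowest x): (-7, -7).
  2. Sort the remaining points by polar angle around p₀.
  3. Walk through sorted points, maintaining a stack; pop the top while the last three entries make a non-left turn (cross product ≤ 0).
  4. Final stack is the convex hull in CCW order: (-7, -7), (1, -4), (9, 10), (-9, -1).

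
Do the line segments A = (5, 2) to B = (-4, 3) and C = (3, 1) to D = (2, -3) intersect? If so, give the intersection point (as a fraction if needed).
No (intersection of containing lines falls outside at least one segment)

Parametrize and solve: t = 7/37, s = -11/37. At least one of these is outside [0, 1], so the segments do not intersect.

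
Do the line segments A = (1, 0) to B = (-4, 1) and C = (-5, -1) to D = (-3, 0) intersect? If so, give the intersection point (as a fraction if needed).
No (intersection of containing lines falls outside at least one segment)

Parametrize and solve: t = 4/7, s = 11/7. At least one of these is outside [0, 1], so the segments do not intersect.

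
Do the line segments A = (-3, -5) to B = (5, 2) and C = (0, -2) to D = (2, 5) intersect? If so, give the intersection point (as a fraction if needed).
No (intersection of containing lines falls outside at least one segment)

Parametrize and solve: t = 5/14, s = -1/14. At least one of these is outside [0, 1], so the segments do not intersect.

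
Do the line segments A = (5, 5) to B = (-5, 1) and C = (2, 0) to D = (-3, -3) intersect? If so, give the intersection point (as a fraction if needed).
No (intersection of containing lines falls outside at least one segment)

Parametrize and solve: t = -8/5, s = -19/5. At least one of these is outside [0, 1], so the segments do not intersect.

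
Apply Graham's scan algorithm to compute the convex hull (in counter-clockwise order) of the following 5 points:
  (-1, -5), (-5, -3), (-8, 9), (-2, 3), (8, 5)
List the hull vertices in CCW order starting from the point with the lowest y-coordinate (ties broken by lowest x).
Hull (CCW) = [(-1, -5), (8, 5), (-8, 9), (-5, -3)]

Graham scan procedure:
  1. Find the pivot p₀ = point with lowest y (tie → lowest x): (-1, -5).
  2. Sort the remaining points by polar angle around p₀.
  3. Walk through sorted points, maintaining a stack; pop the top while the last three entries make a non-left turn (cross product ≤ 0).
  4. Final stack is the convex hull in CCW order: (-1, -5), (8, 5), (-8, 9), (-5, -3).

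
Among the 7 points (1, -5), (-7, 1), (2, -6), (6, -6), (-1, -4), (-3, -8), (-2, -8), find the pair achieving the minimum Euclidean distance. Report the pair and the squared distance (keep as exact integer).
Pair = ((-3, -8), (-2, -8)); squared distance = 1

Compute all C(7, 2) = 21 pairwise squared distances (x_i − x_j)² + (y_i − y_j)². The minimum is 1, attained by the pair ((-3, -8), (-2, -8)).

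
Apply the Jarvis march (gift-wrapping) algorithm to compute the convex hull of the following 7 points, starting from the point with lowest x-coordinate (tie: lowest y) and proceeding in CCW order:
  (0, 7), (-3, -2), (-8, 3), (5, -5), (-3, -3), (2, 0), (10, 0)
Hull (CCW) = [(-8, 3), (-3, -3), (5, -5), (10, 0), (0, 7)]

Jarvis march: at each step, from the current hull vertex p, select the next vertex q as the point such that every other point lies strictly to the left of (or on) the directed line p → q. (Equivalently: for every other point r, the cross product (q − p) × (r − p) ≥ 0.)
Starting point (lowest x, tie lowest y): (-8, 3). Wrap until returning to start. Resulting hull: (-8, 3), (-3, -3), (5, -5), (10, 0), (0, 7).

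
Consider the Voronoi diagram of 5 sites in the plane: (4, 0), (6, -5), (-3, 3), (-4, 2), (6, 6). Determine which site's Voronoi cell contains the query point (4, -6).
Nearest site = (6, -5)

The Voronoi cell of site s contains exactly those query points closer to s than to any other site. Compute squared distances from q = (4, -6) to each site:
  (6 − 4)² + (-5 − -6)² = 5
  (4 − 4)² + (0 − -6)² = 36
  (-4 − 4)² + (2 − -6)² = 128
  (-3 − 4)² + (3 − -6)² = 130
  (6 − 4)² + (6 − -6)² = 148
Minimum is attained by (6, -5), so q lies in its Voronoi cell.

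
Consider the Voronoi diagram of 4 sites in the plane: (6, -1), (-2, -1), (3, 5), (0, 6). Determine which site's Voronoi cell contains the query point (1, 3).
Nearest site = (3, 5)

The Voronoi cell of site s contains exactly those query points closer to s than to any other site. Compute squared distances from q = (1, 3) to each site:
  (3 − 1)² + (5 − 3)² = 8
  (0 − 1)² + (6 − 3)² = 10
  (-2 − 1)² + (-1 − 3)² = 25
  (6 − 1)² + (-1 − 3)² = 41
Minimum is attained by (3, 5), so q lies in its Voronoi cell.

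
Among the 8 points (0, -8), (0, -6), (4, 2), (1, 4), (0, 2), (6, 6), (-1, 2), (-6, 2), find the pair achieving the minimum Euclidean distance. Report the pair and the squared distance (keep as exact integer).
Pair = ((0, 2), (-1, 2)); squared distance = 1

Compute all C(8, 2) = 28 pairwise squared distances (x_i − x_j)² + (y_i − y_j)². The minimum is 1, attained by the pair ((0, 2), (-1, 2)).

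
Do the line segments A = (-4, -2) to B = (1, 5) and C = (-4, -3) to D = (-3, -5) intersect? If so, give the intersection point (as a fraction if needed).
No (intersection of containing lines falls outside at least one segment)

Parametrize and solve: t = -1/17, s = -5/17. At least one of these is outside [0, 1], so the segments do not intersect.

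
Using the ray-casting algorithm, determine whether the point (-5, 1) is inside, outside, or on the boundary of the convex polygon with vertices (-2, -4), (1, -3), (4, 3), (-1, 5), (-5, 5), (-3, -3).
The point (-5, 1) lies strictly outside the polygon

Cast a horizontal ray to the right from the query point and count how many polygon edges it crosses (each edge strictly once or zero times, handled with the usual half-open convention). 
Parity of crossings → even ⇒ outside.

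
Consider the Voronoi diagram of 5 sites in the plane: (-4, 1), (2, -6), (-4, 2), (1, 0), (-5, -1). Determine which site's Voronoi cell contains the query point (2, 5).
Nearest site = (1, 0)

The Voronoi cell of site s contains exactly those query points closer to s than to any other site. Compute squared distances from q = (2, 5) to each site:
  (1 − 2)² + (0 − 5)² = 26
  (-4 − 2)² + (2 − 5)² = 45
  (-4 − 2)² + (1 − 5)² = 52
  (-5 − 2)² + (-1 − 5)² = 85
  (2 − 2)² + (-6 − 5)² = 121
Minimum is attained by (1, 0), so q lies in its Voronoi cell.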